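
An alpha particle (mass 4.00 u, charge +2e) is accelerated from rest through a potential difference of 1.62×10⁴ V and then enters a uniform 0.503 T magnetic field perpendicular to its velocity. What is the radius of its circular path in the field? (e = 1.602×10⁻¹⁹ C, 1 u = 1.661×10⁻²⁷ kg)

r ≈ 0.0515 m

Acceleration: |q|V = ½mv² ⇒ v = √(2|q|V/m) = √(2·3.204×10⁻¹⁹·1.62×10⁴/6.644×10⁻²⁷) ≈ 1.250×10⁶ m/s.
In the field: r = mv/(|q|B) = (6.644×10⁻²⁷)(1.250×10⁶)/((3.204×10⁻¹⁹)(0.503)) ≈ 0.0515 m.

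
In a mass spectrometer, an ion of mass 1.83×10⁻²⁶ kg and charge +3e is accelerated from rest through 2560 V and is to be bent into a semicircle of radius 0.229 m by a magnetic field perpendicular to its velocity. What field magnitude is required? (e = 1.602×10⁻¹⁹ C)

B ≈ 0.0610 T

v = √(2|q|V/m) = √(2·4.806×10⁻¹⁹·2560/1.83×10⁻²⁶) ≈ 3.667×10⁵ m/s.
B = mv/(|q|r) = (1.83×10⁻²⁶)(3.667×10⁵)/((4.806×10⁻¹⁹)(0.229)) ≈ 0.0610 T.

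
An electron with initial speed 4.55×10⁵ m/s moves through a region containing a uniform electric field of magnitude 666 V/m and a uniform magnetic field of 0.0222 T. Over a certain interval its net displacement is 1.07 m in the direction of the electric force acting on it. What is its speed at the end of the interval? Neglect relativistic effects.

v_f ≈ 1.58×10⁷ m/s

B does no work; ΔKE = |q|E d.
½mv_f² = ½mv₀² + |q|Ed = ½(9.109×10⁻³¹)(4.55×10⁵)² + (1.602×10⁻¹⁹)(666)(1.07) ≈ 9.429×10⁻²⁰ J + 1.142×10⁻¹⁶ J ≈ 1.143×10⁻¹⁶ J.
v_f = √(2·1.143×10⁻¹⁶/9.109×10⁻³¹) ≈ 1.58×10⁷ m/s.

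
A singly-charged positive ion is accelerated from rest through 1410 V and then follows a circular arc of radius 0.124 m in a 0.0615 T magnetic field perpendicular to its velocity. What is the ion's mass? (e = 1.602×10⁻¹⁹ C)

m ≈ 3.30×10⁻²⁷ kg

Combine |q|V = ½mv² and r = mv/(|q|B): eliminate v to get m = qB²r²/(2V).
m = (1.602×10⁻¹⁹)(0.0615)²(0.124)²/(2·1410) ≈ 3.30×10⁻²⁷ kg.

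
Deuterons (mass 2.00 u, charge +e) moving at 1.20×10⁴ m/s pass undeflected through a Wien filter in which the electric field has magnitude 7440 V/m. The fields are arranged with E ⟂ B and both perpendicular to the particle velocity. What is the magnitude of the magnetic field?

B = 0.620 T

Balance of forces in the selector: qE = qvB ⇒ B = E/v.
B = 7440/1.20×10⁴ = 0.620 T.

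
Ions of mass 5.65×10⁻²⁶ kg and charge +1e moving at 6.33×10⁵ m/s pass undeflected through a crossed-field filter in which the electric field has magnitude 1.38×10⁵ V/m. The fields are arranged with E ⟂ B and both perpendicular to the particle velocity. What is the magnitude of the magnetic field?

Balance of forces in the selector: qE = qvB ⇒ B = E/v.
B = 1.38×10⁵/6.33×10⁵ = 0.218 T.

B = 0.218 T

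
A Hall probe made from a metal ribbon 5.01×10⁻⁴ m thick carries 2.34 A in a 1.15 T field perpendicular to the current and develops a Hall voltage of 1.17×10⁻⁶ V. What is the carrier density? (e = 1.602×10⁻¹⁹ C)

n ≈ 2.87×10²⁸ m⁻³

From V_H = IB/(n e t), n = IB/(V_H e t).
n = (2.34)(1.15)/((1.17×10⁻⁶)(1.602×10⁻¹⁹)(5.01×10⁻⁴)) ≈ 2.87×10²⁸ m⁻³.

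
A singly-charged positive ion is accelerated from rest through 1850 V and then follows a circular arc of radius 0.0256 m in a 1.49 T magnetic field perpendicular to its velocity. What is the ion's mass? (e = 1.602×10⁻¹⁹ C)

Combine |q|V = ½mv² and r = mv/(|q|B): eliminate v to get m = qB²r²/(2V).
m = (1.602×10⁻¹⁹)(1.49)²(0.0256)²/(2·1850) ≈ 6.30×10⁻²⁶ kg.

m ≈ 6.30×10⁻²⁶ kg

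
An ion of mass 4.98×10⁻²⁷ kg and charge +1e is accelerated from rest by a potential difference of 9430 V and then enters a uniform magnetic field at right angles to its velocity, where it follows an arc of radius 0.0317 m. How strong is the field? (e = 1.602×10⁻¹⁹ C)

v = √(2|q|V/m) = √(2·1.602×10⁻¹⁹·9430/4.98×10⁻²⁷) ≈ 7.789×10⁵ m/s.
B = mv/(|q|r) = (4.98×10⁻²⁷)(7.789×10⁵)/((1.602×10⁻¹⁹)(0.0317)) ≈ 0.764 T.

B ≈ 0.764 T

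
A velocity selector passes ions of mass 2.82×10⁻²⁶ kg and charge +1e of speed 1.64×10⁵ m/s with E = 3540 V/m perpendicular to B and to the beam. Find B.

B = 0.0216 T

Balance of forces in the selector: qE = qvB ⇒ B = E/v.
B = 3540/1.64×10⁵ = 0.0216 T.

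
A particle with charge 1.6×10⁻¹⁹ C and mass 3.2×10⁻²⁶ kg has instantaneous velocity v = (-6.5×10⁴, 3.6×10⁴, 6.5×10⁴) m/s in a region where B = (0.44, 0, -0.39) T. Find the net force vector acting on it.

v×B = (-1.40×10⁴, 3250, -1.58×10⁴) N/C.
F = q v×B = (1.6×10⁻¹⁹ C)·(-1.40×10⁴, 3250, -1.58×10⁴) = (-2.25×10⁻¹⁵, 5.20×10⁻¹⁶, -2.53×10⁻¹⁵) N.

F ≈ (-2.25×10⁻¹⁵, 5.20×10⁻¹⁶, -2.53×10⁻¹⁵) N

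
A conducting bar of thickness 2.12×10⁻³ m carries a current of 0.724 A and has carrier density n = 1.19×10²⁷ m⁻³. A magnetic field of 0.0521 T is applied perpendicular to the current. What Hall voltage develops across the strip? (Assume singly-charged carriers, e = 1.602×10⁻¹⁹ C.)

V_H = IB/(n e t).
V_H = (0.724)(0.0521)/((1.19×10²⁷)(1.602×10⁻¹⁹)(2.12×10⁻³)) ≈ 9.33×10⁻⁸ V.

V_H ≈ 9.33×10⁻⁸ V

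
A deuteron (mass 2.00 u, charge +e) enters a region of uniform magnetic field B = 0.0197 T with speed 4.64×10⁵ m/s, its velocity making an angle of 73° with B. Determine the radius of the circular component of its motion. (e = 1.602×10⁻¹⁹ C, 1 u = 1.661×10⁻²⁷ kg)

r ≈ 0.467 m

v⊥ = v sinθ = 4.64×10⁵·sin73° ≈ 4.437×10⁵ m/s.
r = m v⊥/(|q|B) = (3.322×10⁻²⁷)(4.437×10⁵)/((1.602×10⁻¹⁹)(0.0197)) ≈ 0.467 m.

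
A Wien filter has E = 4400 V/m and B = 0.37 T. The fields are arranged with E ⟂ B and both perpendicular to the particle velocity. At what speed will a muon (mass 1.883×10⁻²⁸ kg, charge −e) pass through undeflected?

v = 1.2×10⁴ m/s

Straight-line motion ⇒ electric and magnetic forces cancel, so E = vB.
v = E/B = 4400/0.37 = 1.2×10⁴ m/s.
The result is independent of the particle's charge and mass.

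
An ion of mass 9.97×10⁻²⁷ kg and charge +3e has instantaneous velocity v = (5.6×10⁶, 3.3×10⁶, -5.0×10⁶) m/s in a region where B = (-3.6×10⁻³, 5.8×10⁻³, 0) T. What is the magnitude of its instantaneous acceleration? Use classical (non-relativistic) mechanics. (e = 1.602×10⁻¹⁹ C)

v×B = (2.90×10⁴, 1.80×10⁴, 4.44×10⁴) N/C.
F = q v×B = (4.806×10⁻¹⁹ C)·(2.90×10⁴, 1.80×10⁴, 4.44×10⁴) = (1.39×10⁻¹⁴, 8.65×10⁻¹⁵, 2.13×10⁻¹⁴) N.
|a| = |F|/m = 2.690×10⁻¹⁴/9.97×10⁻²⁷ ≈ 2.70×10¹² m/s².

|a| ≈ 2.70×10¹² m/s²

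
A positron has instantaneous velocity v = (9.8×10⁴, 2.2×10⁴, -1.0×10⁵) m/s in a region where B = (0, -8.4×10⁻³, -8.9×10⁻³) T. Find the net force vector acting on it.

F ≈ (-1.66×10⁻¹⁶, 1.40×10⁻¹⁶, -1.32×10⁻¹⁶) N

v×B = (-1040, 872, -823) N/C.
F = q v×B = (1.602×10⁻¹⁹ C)·(-1040, 872, -823) = (-1.66×10⁻¹⁶, 1.40×10⁻¹⁶, -1.32×10⁻¹⁶) N.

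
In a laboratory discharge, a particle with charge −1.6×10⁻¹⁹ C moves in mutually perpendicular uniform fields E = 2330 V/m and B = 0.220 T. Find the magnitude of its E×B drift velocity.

v_d ≈ 1.06×10⁴ m/s

The E×B drift speed is v_d = E/B.
v_d = 2330/0.220 = 1.06×10⁴ m/s.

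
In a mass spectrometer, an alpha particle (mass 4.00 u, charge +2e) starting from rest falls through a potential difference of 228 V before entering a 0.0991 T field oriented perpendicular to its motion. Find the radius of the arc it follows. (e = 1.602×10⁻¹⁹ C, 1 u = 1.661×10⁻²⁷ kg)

r ≈ 0.0310 m

Acceleration: |q|V = ½mv² ⇒ v = √(2|q|V/m) = √(2·3.204×10⁻¹⁹·228/6.644×10⁻²⁷) ≈ 1.483×10⁵ m/s.
In the field: r = mv/(|q|B) = (6.644×10⁻²⁷)(1.483×10⁵)/((3.204×10⁻¹⁹)(0.0991)) ≈ 0.0310 m.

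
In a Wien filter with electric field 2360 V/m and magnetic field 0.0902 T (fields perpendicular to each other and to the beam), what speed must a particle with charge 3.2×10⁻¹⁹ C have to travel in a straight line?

For undeflected motion the electric and magnetic forces balance: qE = qvB.
v = E/B = 2360/0.0902 = 2.62×10⁴ m/s.

v = 2.62×10⁴ m/s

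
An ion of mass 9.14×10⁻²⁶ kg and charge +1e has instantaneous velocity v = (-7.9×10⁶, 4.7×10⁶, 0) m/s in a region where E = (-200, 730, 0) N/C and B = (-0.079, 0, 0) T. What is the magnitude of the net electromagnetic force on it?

v×B = (0, 0, 3.71×10⁵) N/C.
E + v×B = (-200, 730, 3.71×10⁵) N/C.
F = q(E + v×B) = (1.602×10⁻¹⁹ C)·(-200, 730, 3.71×10⁵) = (-3.20×10⁻¹⁷, 1.17×10⁻¹⁶, 5.95×10⁻¹⁴) N.
|F| = 5.95×10⁻¹⁴ N.

|F| ≈ 5.95×10⁻¹⁴ N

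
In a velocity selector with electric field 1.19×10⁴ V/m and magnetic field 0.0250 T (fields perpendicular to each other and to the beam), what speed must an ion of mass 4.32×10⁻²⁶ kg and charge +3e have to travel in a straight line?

v = 4.76×10⁵ m/s

Zero net Lorentz force requires |qE| = |q v×B|, i.e. E = vB.
v = E/B = 1.19×10⁴/0.0250 = 4.76×10⁵ m/s.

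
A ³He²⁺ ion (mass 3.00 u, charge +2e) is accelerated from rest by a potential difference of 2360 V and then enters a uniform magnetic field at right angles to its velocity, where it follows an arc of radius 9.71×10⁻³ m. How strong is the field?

B ≈ 0.882 T

v = √(2|q|V/m) = √(2·3.204×10⁻¹⁹·2360/4.983×10⁻²⁷) ≈ 5.509×10⁵ m/s.
B = mv/(|q|r) = (4.983×10⁻²⁷)(5.509×10⁵)/((3.204×10⁻¹⁹)(9.71×10⁻³)) ≈ 0.882 T.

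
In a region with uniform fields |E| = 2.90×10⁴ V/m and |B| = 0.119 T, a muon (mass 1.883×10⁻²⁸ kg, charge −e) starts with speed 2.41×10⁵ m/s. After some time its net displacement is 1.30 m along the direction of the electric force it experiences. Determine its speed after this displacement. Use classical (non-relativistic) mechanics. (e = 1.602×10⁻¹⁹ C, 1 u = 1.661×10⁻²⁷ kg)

B does no work; ΔKE = |q|E d.
½mv_f² = ½mv₀² + |q|Ed = ½(1.883×10⁻²⁸)(2.41×10⁵)² + (1.602×10⁻¹⁹)(2.90×10⁴)(1.30) ≈ 5.468×10⁻¹⁸ J + 6.040×10⁻¹⁵ J ≈ 6.045×10⁻¹⁵ J.
v_f = √(2·6.045×10⁻¹⁵/1.883×10⁻²⁸) ≈ 8.01×10⁶ m/s.

v_f ≈ 8.01×10⁶ m/s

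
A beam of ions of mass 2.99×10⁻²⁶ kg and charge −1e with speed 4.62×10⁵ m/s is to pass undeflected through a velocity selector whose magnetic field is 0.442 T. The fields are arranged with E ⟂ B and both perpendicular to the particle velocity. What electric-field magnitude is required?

E = 2.04×10⁵ V/m

For straight-line motion qE = qvB, so E = vB.
E = 4.62×10⁵ × 0.442 = 2.04×10⁵ V/m.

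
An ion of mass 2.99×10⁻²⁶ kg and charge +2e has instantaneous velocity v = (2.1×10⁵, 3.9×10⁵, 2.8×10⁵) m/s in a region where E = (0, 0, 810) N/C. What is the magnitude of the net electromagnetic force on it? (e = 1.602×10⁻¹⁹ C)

|F| ≈ 2.60×10⁻¹⁶ N

Only an electric field acts, so F = qE = (3.204×10⁻¹⁹ C)·(0, 0, 810) = (0, 0, 2.60×10⁻¹⁶) N.
|F| = 2.60×10⁻¹⁶ N.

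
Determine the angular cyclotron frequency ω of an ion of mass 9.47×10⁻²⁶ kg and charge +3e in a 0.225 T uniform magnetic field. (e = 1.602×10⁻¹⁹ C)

ω = |q|B/m.
ω = (4.806×10⁻¹⁹)(0.225)/9.47×10⁻²⁶ ≈ 1.14×10⁶ rad/s.

ω ≈ 1.14×10⁶ rad/s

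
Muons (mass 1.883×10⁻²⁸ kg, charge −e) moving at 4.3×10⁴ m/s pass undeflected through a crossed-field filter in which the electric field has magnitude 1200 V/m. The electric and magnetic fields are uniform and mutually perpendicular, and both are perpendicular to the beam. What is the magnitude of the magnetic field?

Balance of forces in the selector: qE = qvB ⇒ B = E/v.
B = 1200/4.3×10⁴ = 0.028 T.

B = 0.028 T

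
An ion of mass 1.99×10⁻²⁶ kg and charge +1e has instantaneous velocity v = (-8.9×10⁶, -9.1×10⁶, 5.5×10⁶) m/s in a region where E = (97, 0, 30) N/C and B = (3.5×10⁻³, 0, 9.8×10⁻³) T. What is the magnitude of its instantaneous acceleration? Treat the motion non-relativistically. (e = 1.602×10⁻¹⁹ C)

v×B = (-8.92×10⁴, 1.06×10⁵, 3.18×10⁴) N/C.
E + v×B = (-8.91×10⁴, 1.06×10⁵, 3.19×10⁴) N/C.
F = q(E + v×B) = (1.602×10⁻¹⁹ C)·(-8.91×10⁴, 1.06×10⁵, 3.19×10⁴) = (-1.43×10⁻¹⁴, 1.71×10⁻¹⁴, 5.11×10⁻¹⁵) N.
|a| = |F|/m = 2.282×10⁻¹⁴/1.99×10⁻²⁶ ≈ 1.15×10¹² m/s².

|a| ≈ 1.15×10¹² m/s²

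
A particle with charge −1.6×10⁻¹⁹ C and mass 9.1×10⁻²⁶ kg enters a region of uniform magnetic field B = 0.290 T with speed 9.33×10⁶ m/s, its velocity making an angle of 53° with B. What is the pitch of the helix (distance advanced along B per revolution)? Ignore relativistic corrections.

v∥ = v cosθ = 9.33×10⁶·cos53° ≈ 5.615×10⁶ m/s.
T = 2πm/(|q|B) = 2π(9.1×10⁻²⁶)/((1.6×10⁻¹⁹)(0.290)) ≈ 1.232×10⁻⁵ s.
pitch = v∥ T = (5.615×10⁶)(1.232×10⁻⁵) ≈ 69.2 m.

p ≈ 69.2 m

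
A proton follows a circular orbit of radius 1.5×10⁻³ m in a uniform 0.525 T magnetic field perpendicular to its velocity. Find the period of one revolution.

The cyclotron period depends only on m, q, B: T = 2πm/(|q|B).
T = 2π(1.673×10⁻²⁷)/((1.602×10⁻¹⁹)(0.525)) ≈ 1.25×10⁻⁷ s.

T ≈ 1.25×10⁻⁷ s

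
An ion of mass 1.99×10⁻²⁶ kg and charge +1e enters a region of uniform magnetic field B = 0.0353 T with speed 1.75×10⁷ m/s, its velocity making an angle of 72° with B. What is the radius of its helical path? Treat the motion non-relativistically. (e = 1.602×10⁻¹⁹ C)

v⊥ = v sinθ = 1.75×10⁷·sin72° ≈ 1.664×10⁷ m/s.
r = m v⊥/(|q|B) = (1.99×10⁻²⁶)(1.664×10⁷)/((1.602×10⁻¹⁹)(0.0353)) ≈ 58.6 m.

r ≈ 58.6 m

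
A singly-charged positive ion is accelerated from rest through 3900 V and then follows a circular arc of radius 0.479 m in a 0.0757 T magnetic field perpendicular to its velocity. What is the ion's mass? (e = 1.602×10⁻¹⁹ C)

Combine |q|V = ½mv² and r = mv/(|q|B): eliminate v to get m = qB²r²/(2V).
m = (1.602×10⁻¹⁹)(0.0757)²(0.479)²/(2·3900) ≈ 2.70×10⁻²⁶ kg.

m ≈ 2.70×10⁻²⁶ kg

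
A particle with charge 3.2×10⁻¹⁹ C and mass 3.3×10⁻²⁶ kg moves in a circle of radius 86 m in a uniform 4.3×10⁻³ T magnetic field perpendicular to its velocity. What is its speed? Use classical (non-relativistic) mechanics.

From |q|vB = mv²/r, v = |q|Br/m.
v = (3.2×10⁻¹⁹)(4.3×10⁻³)(86)/3.3×10⁻²⁶ ≈ 3.6×10⁶ m/s.

v ≈ 3.6×10⁶ m/s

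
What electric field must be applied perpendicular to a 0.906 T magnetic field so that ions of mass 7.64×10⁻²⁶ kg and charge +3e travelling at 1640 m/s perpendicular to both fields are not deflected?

For straight-line motion qE = qvB, so E = vB.
E = 1640 × 0.906 = 1490 V/m.

E = 1490 V/m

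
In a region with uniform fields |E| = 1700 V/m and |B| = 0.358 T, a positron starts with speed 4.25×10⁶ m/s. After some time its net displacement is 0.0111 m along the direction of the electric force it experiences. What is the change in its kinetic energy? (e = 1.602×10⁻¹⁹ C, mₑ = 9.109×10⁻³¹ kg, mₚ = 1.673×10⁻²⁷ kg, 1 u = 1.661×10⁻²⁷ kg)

The magnetic force is always ⟂ v and does no work; only the electric force changes KE.
ΔKE = F_E · d = |q|E d = (1.602×10⁻¹⁹)(1700)(0.0111) ≈ 3.02×10⁻¹⁸ J.

ΔKE ≈ 3.02×10⁻¹⁸ J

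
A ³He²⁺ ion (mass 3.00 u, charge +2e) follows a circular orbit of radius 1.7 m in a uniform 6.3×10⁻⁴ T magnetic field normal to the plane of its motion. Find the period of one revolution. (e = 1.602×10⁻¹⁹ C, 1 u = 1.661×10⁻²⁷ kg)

The cyclotron period depends only on m, q, B: T = 2πm/(|q|B).
T = 2π(4.983×10⁻²⁷)/((3.204×10⁻¹⁹)(6.3×10⁻⁴)) ≈ 1.6×10⁻⁴ s.

T ≈ 1.6×10⁻⁴ s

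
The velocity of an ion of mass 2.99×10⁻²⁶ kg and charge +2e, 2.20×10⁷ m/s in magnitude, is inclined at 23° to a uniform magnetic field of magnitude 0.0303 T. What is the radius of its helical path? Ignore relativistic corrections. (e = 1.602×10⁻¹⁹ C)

r ≈ 26.5 m

v⊥ = v sinθ = 2.20×10⁷·sin23° ≈ 8.596×10⁶ m/s.
r = m v⊥/(|q|B) = (2.99×10⁻²⁶)(8.596×10⁶)/((3.204×10⁻¹⁹)(0.0303)) ≈ 26.5 m.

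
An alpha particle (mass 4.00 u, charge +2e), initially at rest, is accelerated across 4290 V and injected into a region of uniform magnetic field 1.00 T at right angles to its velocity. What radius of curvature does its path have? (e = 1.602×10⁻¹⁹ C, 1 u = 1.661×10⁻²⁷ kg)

r ≈ 0.0133 m

Acceleration: |q|V = ½mv² ⇒ v = √(2|q|V/m) = √(2·3.204×10⁻¹⁹·4290/6.644×10⁻²⁷) ≈ 6.432×10⁵ m/s.
In the field: r = mv/(|q|B) = (6.644×10⁻²⁷)(6.432×10⁵)/((3.204×10⁻¹⁹)(1.00)) ≈ 0.0133 m.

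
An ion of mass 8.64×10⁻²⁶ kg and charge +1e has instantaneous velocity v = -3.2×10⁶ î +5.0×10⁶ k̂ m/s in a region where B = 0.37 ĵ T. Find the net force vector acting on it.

v×B = (-1.85×10⁶, 0, -1.18×10⁶) N/C.
F = q v×B = (1.602×10⁻¹⁹ C)·(-1.85×10⁶, 0, -1.18×10⁶) = (-2.96×10⁻¹³, 0, -1.90×10⁻¹³) N.

F ≈ (-2.96×10⁻¹³, 0, -1.90×10⁻¹³) N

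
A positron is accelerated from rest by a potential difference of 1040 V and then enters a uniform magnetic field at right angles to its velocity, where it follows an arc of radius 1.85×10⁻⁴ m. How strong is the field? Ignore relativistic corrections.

B ≈ 0.588 T

v = √(2|q|V/m) = √(2·1.602×10⁻¹⁹·1040/9.109×10⁻³¹) ≈ 1.913×10⁷ m/s.
B = mv/(|q|r) = (9.109×10⁻³¹)(1.913×10⁷)/((1.602×10⁻¹⁹)(1.85×10⁻⁴)) ≈ 0.588 T.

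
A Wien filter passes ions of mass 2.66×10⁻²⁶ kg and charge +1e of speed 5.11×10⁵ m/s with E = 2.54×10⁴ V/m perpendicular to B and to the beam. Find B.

B = 0.0497 T

Balance of forces in the selector: qE = qvB ⇒ B = E/v.
B = 2.54×10⁴/5.11×10⁵ = 0.0497 T.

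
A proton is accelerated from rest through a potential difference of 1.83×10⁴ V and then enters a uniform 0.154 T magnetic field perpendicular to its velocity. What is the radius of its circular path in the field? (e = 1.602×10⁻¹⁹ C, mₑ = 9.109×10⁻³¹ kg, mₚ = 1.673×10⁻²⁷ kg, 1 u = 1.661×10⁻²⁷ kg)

Acceleration: |q|V = ½mv² ⇒ v = √(2|q|V/m) = √(2·1.602×10⁻¹⁹·1.83×10⁴/1.673×10⁻²⁷) ≈ 1.872×10⁶ m/s.
In the field: r = mv/(|q|B) = (1.673×10⁻²⁷)(1.872×10⁶)/((1.602×10⁻¹⁹)(0.154)) ≈ 0.127 m.

r ≈ 0.127 m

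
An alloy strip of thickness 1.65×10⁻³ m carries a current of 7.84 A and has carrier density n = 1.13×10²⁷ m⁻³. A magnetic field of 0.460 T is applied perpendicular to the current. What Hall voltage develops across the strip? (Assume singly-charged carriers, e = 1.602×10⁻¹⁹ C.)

V_H ≈ 1.21×10⁻⁵ V

V_H = IB/(n e t).
V_H = (7.84)(0.460)/((1.13×10²⁷)(1.602×10⁻¹⁹)(1.65×10⁻³)) ≈ 1.21×10⁻⁵ V.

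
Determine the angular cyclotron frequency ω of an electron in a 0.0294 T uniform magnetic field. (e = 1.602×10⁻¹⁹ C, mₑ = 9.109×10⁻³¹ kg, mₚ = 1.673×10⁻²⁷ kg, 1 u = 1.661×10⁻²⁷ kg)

ω ≈ 5.17×10⁹ rad/s

ω = |q|B/m.
ω = (1.602×10⁻¹⁹)(0.0294)/9.109×10⁻³¹ ≈ 5.17×10⁹ rad/s.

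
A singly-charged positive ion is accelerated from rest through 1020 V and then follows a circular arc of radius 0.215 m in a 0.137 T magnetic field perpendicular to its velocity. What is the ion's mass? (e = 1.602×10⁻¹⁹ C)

Combine |q|V = ½mv² and r = mv/(|q|B): eliminate v to get m = qB²r²/(2V).
m = (1.602×10⁻¹⁹)(0.137)²(0.215)²/(2·1020) ≈ 6.81×10⁻²⁶ kg.

m ≈ 6.81×10⁻²⁶ kg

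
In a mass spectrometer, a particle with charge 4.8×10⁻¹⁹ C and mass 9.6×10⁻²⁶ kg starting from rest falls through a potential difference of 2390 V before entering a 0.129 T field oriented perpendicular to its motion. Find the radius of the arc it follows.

Acceleration: |q|V = ½mv² ⇒ v = √(2|q|V/m) = √(2·4.8×10⁻¹⁹·2390/9.6×10⁻²⁶) ≈ 1.546×10⁵ m/s.
In the field: r = mv/(|q|B) = (9.6×10⁻²⁶)(1.546×10⁵)/((4.8×10⁻¹⁹)(0.129)) ≈ 0.240 m.

r ≈ 0.240 m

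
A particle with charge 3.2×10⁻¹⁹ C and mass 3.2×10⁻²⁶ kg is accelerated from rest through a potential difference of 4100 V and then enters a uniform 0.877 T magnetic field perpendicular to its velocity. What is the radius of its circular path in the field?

Acceleration: |q|V = ½mv² ⇒ v = √(2|q|V/m) = √(2·3.2×10⁻¹⁹·4100/3.2×10⁻²⁶) ≈ 2.864×10⁵ m/s.
In the field: r = mv/(|q|B) = (3.2×10⁻²⁶)(2.864×10⁵)/((3.2×10⁻¹⁹)(0.877)) ≈ 0.0327 m.

r ≈ 0.0327 m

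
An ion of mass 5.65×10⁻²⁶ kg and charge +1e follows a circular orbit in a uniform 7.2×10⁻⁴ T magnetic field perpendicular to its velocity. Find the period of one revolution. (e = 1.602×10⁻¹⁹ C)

T ≈ 3.1×10⁻³ s

The cyclotron period depends only on m, q, B: T = 2πm/(|q|B).
T = 2π(5.65×10⁻²⁶)/((1.602×10⁻¹⁹)(7.2×10⁻⁴)) ≈ 3.1×10⁻³ s.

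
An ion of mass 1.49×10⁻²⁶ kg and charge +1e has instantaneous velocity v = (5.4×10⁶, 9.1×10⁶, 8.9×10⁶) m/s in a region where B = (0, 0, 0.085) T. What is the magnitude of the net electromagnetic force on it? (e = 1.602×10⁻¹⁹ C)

|F| ≈ 1.44×10⁻¹³ N

v×B = (7.74×10⁵, -4.59×10⁵, 0) N/C.
F = q v×B = (1.602×10⁻¹⁹ C)·(7.74×10⁵, -4.59×10⁵, 0) = (1.24×10⁻¹³, -7.35×10⁻¹⁴, 0) N.
|F| = 1.44×10⁻¹³ N.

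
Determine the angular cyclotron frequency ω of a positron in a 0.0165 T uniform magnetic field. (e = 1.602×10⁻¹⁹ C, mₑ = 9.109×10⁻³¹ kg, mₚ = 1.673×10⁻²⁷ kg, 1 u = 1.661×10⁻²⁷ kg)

ω = |q|B/m.
ω = (1.602×10⁻¹⁹)(0.0165)/9.109×10⁻³¹ ≈ 2.90×10⁹ rad/s.

ω ≈ 2.90×10⁹ rad/s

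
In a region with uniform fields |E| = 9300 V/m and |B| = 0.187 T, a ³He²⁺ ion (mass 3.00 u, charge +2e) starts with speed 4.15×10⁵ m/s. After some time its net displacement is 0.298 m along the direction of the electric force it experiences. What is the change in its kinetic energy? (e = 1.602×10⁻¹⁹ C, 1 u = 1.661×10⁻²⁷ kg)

ΔKE ≈ 8.88×10⁻¹⁶ J

The magnetic force is always ⟂ v and does no work; only the electric force changes KE.
ΔKE = F_E · d = |q|E d = (3.204×10⁻¹⁹)(9300)(0.298) ≈ 8.88×10⁻¹⁶ J.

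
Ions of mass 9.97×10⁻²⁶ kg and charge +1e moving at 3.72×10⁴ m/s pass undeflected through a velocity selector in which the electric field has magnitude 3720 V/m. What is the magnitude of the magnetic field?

B = 0.100 T

Balance of forces in the selector: qE = qvB ⇒ B = E/v.
B = 3720/3.72×10⁴ = 0.100 T.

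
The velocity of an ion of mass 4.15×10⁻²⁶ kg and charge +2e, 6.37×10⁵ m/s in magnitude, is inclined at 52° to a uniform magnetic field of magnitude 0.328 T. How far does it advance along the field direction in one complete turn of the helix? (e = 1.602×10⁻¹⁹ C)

p ≈ 0.973 m

v∥ = v cosθ = 6.37×10⁵·cos52° ≈ 3.922×10⁵ m/s.
T = 2πm/(|q|B) = 2π(4.15×10⁻²⁶)/((3.204×10⁻¹⁹)(0.328)) ≈ 2.481×10⁻⁶ s.
pitch = v∥ T = (3.922×10⁵)(2.481×10⁻⁶) ≈ 0.973 m.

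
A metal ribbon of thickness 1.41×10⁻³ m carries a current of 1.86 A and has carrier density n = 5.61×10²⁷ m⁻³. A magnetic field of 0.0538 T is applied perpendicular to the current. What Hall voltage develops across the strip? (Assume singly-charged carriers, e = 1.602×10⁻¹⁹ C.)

V_H = IB/(n e t).
V_H = (1.86)(0.0538)/((5.61×10²⁷)(1.602×10⁻¹⁹)(1.41×10⁻³)) ≈ 7.90×10⁻⁸ V.

V_H ≈ 7.90×10⁻⁸ V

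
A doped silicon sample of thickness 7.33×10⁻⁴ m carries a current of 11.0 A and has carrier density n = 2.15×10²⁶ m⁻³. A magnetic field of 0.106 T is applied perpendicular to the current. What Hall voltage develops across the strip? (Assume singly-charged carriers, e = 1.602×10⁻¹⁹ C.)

V_H = IB/(n e t).
V_H = (11.0)(0.106)/((2.15×10²⁶)(1.602×10⁻¹⁹)(7.33×10⁻⁴)) ≈ 4.62×10⁻⁵ V.

V_H ≈ 4.62×10⁻⁵ V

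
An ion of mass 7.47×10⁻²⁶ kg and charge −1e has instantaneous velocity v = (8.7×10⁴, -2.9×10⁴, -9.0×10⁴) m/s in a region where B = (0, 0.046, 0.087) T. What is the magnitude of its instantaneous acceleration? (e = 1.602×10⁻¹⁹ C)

|a| ≈ 1.87×10¹⁰ m/s²

v×B = (1620, -7570, 4000) N/C.
F = q v×B = (−1.602×10⁻¹⁹ C)·(1620, -7570, 4000) = (-2.59×10⁻¹⁶, 1.21×10⁻¹⁵, -6.41×10⁻¹⁶) N.
|a| = |F|/m = 1.396×10⁻¹⁵/7.47×10⁻²⁶ ≈ 1.87×10¹⁰ m/s².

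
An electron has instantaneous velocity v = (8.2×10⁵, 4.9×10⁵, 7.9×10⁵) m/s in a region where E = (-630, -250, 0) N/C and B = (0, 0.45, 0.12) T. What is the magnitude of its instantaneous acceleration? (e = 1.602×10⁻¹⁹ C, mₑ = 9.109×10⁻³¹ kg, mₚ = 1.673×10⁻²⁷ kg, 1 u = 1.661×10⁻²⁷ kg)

|a| ≈ 8.51×10¹⁶ m/s²

v×B = (-2.97×10⁵, -9.84×10⁴, 3.69×10⁵) N/C.
E + v×B = (-2.97×10⁵, -9.86×10⁴, 3.69×10⁵) N/C.
F = q(E + v×B) = (−1.602×10⁻¹⁹ C)·(-2.97×10⁵, -9.86×10⁴, 3.69×10⁵) = (4.76×10⁻¹⁴, 1.58×10⁻¹⁴, -5.91×10⁻¹⁴) N.
|a| = |F|/m = 7.754×10⁻¹⁴/9.109×10⁻³¹ ≈ 8.51×10¹⁶ m/s².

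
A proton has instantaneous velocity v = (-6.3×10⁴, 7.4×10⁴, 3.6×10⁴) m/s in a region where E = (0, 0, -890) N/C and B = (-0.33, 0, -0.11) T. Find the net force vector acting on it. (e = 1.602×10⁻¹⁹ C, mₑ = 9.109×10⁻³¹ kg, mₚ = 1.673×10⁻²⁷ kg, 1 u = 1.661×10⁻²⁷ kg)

F ≈ (-1.30×10⁻¹⁵, -3.01×10⁻¹⁵, 3.77×10⁻¹⁵) N

v×B = (-8140, -1.88×10⁴, 2.44×10⁴) N/C.
E + v×B = (-8140, -1.88×10⁴, 2.35×10⁴) N/C.
F = q(E + v×B) = (1.602×10⁻¹⁹ C)·(-8140, -1.88×10⁴, 2.35×10⁴) = (-1.30×10⁻¹⁵, -3.01×10⁻¹⁵, 3.77×10⁻¹⁵) N.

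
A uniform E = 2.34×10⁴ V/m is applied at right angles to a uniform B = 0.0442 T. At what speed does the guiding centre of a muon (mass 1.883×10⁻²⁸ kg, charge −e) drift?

The steady drift has the magnetic force balancing the electric force, so v_d = E/B.
v_d = 2.34×10⁴/0.0442 = 5.29×10⁵ m/s.

v_d ≈ 5.29×10⁵ m/s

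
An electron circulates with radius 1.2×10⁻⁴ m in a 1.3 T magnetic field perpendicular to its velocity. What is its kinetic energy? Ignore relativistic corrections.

v = |q|Br/m, then KE = ½mv² = (qBr)²/(2m).
v = (1.602×10⁻¹⁹)(1.3)(1.2×10⁻⁴)/9.109×10⁻³¹ ≈ 2.744×10⁷ m/s.
KE = ½(9.109×10⁻³¹)(2.744×10⁷)² ≈ 3.4×10⁻¹⁶ J.

KE ≈ 3.4×10⁻¹⁶ J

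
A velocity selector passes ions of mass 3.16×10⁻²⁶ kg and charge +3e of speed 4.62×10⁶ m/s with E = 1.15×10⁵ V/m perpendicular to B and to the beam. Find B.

B = 0.0249 T

Balance of forces in the selector: qE = qvB ⇒ B = E/v.
B = 1.15×10⁵/4.62×10⁶ = 0.0249 T.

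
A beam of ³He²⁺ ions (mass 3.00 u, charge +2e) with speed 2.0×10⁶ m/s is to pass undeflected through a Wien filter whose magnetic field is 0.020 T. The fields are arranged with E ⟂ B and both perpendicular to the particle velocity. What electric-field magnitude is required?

E = 4.0×10⁴ V/m

For straight-line motion qE = qvB, so E = vB.
E = 2.0×10⁶ × 0.020 = 4.0×10⁴ V/m.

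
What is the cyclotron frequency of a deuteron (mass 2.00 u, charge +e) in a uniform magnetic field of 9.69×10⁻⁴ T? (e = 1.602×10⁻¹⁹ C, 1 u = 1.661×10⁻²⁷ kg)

f ≈ 7440 Hz

f = |q|B/(2πm).
f = (1.602×10⁻¹⁹)(9.69×10⁻⁴)/(2π·3.322×10⁻²⁷) ≈ 7440 Hz.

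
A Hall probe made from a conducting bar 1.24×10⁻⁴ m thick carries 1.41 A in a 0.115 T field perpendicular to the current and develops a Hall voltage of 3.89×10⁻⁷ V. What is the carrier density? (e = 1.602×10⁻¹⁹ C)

From V_H = IB/(n e t), n = IB/(V_H e t).
n = (1.41)(0.115)/((3.89×10⁻⁷)(1.602×10⁻¹⁹)(1.24×10⁻⁴)) ≈ 2.10×10²⁸ m⁻³.

n ≈ 2.10×10²⁸ m⁻³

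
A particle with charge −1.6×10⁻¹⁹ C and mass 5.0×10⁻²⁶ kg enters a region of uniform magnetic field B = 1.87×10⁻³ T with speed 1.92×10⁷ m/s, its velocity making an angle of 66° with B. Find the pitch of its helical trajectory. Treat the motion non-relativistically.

p ≈ 8200 m

v∥ = v cosθ = 1.92×10⁷·cos66° ≈ 7.809×10⁶ m/s.
T = 2πm/(|q|B) = 2π(5.0×10⁻²⁶)/((1.6×10⁻¹⁹)(1.87×10⁻³)) ≈ 1.050×10⁻³ s.
pitch = v∥ T = (7.809×10⁶)(1.050×10⁻³) ≈ 8200 m.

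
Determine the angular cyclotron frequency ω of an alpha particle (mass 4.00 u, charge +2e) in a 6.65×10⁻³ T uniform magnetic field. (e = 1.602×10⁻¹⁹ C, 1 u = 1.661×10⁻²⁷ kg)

ω ≈ 3.21×10⁵ rad/s

ω = |q|B/m.
ω = (3.204×10⁻¹⁹)(6.65×10⁻³)/6.644×10⁻²⁷ ≈ 3.21×10⁵ rad/s.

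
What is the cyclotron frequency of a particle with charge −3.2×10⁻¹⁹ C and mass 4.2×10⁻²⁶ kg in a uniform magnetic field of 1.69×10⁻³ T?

f = |q|B/(2πm).
f = (3.2×10⁻¹⁹)(1.69×10⁻³)/(2π·4.2×10⁻²⁶) ≈ 2050 Hz.

f ≈ 2050 Hz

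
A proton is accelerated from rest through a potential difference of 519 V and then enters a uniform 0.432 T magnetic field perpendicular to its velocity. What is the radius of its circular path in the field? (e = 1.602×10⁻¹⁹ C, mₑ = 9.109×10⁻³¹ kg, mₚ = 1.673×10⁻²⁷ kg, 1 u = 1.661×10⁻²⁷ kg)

Acceleration: |q|V = ½mv² ⇒ v = √(2|q|V/m) = √(2·1.602×10⁻¹⁹·519/1.673×10⁻²⁷) ≈ 3.153×10⁵ m/s.
In the field: r = mv/(|q|B) = (1.673×10⁻²⁷)(3.153×10⁵)/((1.602×10⁻¹⁹)(0.432)) ≈ 7.62×10⁻³ m.

r ≈ 7.62×10⁻³ m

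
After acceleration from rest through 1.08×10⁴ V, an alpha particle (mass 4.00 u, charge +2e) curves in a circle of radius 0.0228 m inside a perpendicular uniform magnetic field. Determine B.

v = √(2|q|V/m) = √(2·3.204×10⁻¹⁹·1.08×10⁴/6.644×10⁻²⁷) ≈ 1.021×10⁶ m/s.
B = mv/(|q|r) = (6.644×10⁻²⁷)(1.021×10⁶)/((3.204×10⁻¹⁹)(0.0228)) ≈ 0.928 T.

B ≈ 0.928 T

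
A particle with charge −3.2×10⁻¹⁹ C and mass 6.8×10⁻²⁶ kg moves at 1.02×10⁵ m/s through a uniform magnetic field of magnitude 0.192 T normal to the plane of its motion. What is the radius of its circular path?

r ≈ 0.113 m

The magnetic force provides the centripetal force: |q|vB = mv²/r.
r = mv/(|q|B) = (6.8×10⁻²⁶)(1.02×10⁵)/((3.2×10⁻¹⁹)(0.192)) ≈ 0.113 m.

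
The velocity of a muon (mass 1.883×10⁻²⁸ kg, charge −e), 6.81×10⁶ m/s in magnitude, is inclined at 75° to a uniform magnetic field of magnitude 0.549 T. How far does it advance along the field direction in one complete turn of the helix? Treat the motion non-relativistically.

v∥ = v cosθ = 6.81×10⁶·cos75° ≈ 1.763×10⁶ m/s.
T = 2πm/(|q|B) = 2π(1.883×10⁻²⁸)/((1.602×10⁻¹⁹)(0.549)) ≈ 1.345×10⁻⁸ s.
pitch = v∥ T = (1.763×10⁶)(1.345×10⁻⁸) ≈ 0.0237 m.

p ≈ 0.0237 m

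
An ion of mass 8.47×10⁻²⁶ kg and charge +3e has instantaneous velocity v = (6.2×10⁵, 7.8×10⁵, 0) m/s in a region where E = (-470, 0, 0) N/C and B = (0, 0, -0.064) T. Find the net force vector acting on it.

F ≈ (-2.42×10⁻¹⁴, 1.91×10⁻¹⁴, 0) N

v×B = (-4.99×10⁴, 3.97×10⁴, 0) N/C.
E + v×B = (-5.04×10⁴, 3.97×10⁴, 0) N/C.
F = q(E + v×B) = (4.806×10⁻¹⁹ C)·(-5.04×10⁴, 3.97×10⁴, 0) = (-2.42×10⁻¹⁴, 1.91×10⁻¹⁴, 0) N.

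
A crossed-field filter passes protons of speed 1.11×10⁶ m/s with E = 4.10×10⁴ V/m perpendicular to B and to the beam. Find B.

B = 0.0369 T

Balance of forces in the selector: qE = qvB ⇒ B = E/v.
B = 4.10×10⁴/1.11×10⁶ = 0.0369 T.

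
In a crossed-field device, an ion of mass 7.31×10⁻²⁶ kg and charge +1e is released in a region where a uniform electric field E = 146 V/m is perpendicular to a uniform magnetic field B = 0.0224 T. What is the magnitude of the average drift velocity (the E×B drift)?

The steady drift has the magnetic force balancing the electric force, so v_d = E/B.
v_d = 146/0.0224 = 6520 m/s.

v_d ≈ 6520 m/s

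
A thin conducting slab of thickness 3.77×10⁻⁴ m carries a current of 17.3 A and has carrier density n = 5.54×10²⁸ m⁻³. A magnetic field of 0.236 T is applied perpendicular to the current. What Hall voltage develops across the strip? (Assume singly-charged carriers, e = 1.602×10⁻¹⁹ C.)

V_H = IB/(n e t).
V_H = (17.3)(0.236)/((5.54×10²⁸)(1.602×10⁻¹⁹)(3.77×10⁻⁴)) ≈ 1.22×10⁻⁶ V.

V_H ≈ 1.22×10⁻⁶ V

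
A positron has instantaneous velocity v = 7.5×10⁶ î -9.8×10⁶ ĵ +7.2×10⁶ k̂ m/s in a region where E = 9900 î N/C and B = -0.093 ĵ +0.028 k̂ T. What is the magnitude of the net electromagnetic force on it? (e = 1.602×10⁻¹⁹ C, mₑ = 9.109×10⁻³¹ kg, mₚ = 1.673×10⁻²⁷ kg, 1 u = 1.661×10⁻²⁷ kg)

|F| ≈ 1.34×10⁻¹³ N

v×B = (3.95×10⁵, -2.10×10⁵, -6.98×10⁵) N/C.
E + v×B = (4.05×10⁵, -2.10×10⁵, -6.98×10⁵) N/C.
F = q(E + v×B) = (1.602×10⁻¹⁹ C)·(4.05×10⁵, -2.10×10⁵, -6.98×10⁵) = (6.49×10⁻¹⁴, -3.36×10⁻¹⁴, -1.12×10⁻¹³) N.
|F| = 1.34×10⁻¹³ N.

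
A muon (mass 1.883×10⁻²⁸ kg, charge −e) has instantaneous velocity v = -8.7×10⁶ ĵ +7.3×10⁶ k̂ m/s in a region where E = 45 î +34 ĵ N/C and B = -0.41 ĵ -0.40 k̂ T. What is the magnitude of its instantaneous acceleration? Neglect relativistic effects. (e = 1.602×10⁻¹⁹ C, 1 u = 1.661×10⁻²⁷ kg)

v×B = (6.47×10⁶, 0, 0) N/C.
E + v×B = (6.47×10⁶, 34.0, 0) N/C.
F = q(E + v×B) = (−1.602×10⁻¹⁹ C)·(6.47×10⁶, 34.0, 0) = (-1.04×10⁻¹², -5.45×10⁻¹⁸, 0) N.
|a| = |F|/m = 1.037×10⁻¹²/1.883×10⁻²⁸ ≈ 5.51×10¹⁵ m/s².

|a| ≈ 5.51×10¹⁵ m/s²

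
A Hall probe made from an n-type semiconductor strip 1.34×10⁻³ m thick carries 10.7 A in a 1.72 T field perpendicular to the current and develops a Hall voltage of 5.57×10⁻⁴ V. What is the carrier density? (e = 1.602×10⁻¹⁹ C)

n ≈ 1.54×10²⁶ m⁻³

From V_H = IB/(n e t), n = IB/(V_H e t).
n = (10.7)(1.72)/((5.57×10⁻⁴)(1.602×10⁻¹⁹)(1.34×10⁻³)) ≈ 1.54×10²⁶ m⁻³.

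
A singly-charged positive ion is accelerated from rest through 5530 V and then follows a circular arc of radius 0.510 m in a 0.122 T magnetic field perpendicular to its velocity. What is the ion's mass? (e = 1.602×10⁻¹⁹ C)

m ≈ 5.61×10⁻²⁶ kg

Combine |q|V = ½mv² and r = mv/(|q|B): eliminate v to get m = qB²r²/(2V).
m = (1.602×10⁻¹⁹)(0.122)²(0.510)²/(2·5530) ≈ 5.61×10⁻²⁶ kg.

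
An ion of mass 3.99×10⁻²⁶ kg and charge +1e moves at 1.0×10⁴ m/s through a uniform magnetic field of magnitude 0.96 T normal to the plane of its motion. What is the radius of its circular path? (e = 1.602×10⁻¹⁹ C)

The magnetic force provides the centripetal force: |q|vB = mv²/r.
r = mv/(|q|B) = (3.99×10⁻²⁶)(1.0×10⁴)/((1.602×10⁻¹⁹)(0.96)) ≈ 2.6×10⁻³ m.

r ≈ 2.6×10⁻³ m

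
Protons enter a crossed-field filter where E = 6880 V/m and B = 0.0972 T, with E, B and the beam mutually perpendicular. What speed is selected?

v = 7.08×10⁴ m/s

For undeflected motion the electric and magnetic forces balance: qE = qvB.
v = E/B = 6880/0.0972 = 7.08×10⁴ m/s.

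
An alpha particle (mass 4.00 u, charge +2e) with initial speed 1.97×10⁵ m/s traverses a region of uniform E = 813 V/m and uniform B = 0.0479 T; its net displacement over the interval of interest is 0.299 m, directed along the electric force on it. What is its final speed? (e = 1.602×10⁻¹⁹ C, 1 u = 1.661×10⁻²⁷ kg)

v_f ≈ 2.50×10⁵ m/s

B does no work; ΔKE = |q|E d.
½mv_f² = ½mv₀² + |q|Ed = ½(6.644×10⁻²⁷)(1.97×10⁵)² + (3.204×10⁻¹⁹)(813)(0.299) ≈ 1.289×10⁻¹⁶ J + 7.789×10⁻¹⁷ J ≈ 2.068×10⁻¹⁶ J.
v_f = √(2·2.068×10⁻¹⁶/6.644×10⁻²⁷) ≈ 2.50×10⁵ m/s.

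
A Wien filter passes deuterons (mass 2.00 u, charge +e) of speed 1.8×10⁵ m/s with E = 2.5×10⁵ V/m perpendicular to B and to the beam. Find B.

B = 1.4 T

Balance of forces in the selector: qE = qvB ⇒ B = E/v.
B = 2.5×10⁵/1.8×10⁵ = 1.4 T.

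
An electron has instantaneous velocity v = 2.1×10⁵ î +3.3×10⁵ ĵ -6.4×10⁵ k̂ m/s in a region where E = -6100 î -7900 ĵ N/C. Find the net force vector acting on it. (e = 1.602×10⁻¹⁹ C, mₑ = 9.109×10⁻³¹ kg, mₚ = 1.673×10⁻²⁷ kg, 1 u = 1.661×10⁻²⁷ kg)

F ≈ (9.77×10⁻¹⁶, 1.27×10⁻¹⁵, 0) N

Only an electric field acts, so F = qE = (−1.602×10⁻¹⁹ C)·(-6100, -7900, 0) = (9.77×10⁻¹⁶, 1.27×10⁻¹⁵, 0) N.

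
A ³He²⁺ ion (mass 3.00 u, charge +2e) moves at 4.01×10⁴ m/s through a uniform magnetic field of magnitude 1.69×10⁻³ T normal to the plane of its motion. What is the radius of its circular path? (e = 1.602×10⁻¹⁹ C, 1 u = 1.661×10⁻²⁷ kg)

The magnetic force provides the centripetal force: |q|vB = mv²/r.
r = mv/(|q|B) = (4.983×10⁻²⁷)(4.01×10⁴)/((3.204×10⁻¹⁹)(1.69×10⁻³)) ≈ 0.369 m.

r ≈ 0.369 m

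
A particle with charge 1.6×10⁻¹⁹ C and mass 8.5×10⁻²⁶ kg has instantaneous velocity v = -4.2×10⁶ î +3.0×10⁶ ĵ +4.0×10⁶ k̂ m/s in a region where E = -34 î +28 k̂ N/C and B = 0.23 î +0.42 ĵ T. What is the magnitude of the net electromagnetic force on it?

|F| ≈ 4.98×10⁻¹³ N

v×B = (-1.68×10⁶, 9.20×10⁵, -2.45×10⁶) N/C.
E + v×B = (-1.68×10⁶, 9.20×10⁵, -2.45×10⁶) N/C.
F = q(E + v×B) = (1.6×10⁻¹⁹ C)·(-1.68×10⁶, 9.20×10⁵, -2.45×10⁶) = (-2.69×10⁻¹³, 1.47×10⁻¹³, -3.93×10⁻¹³) N.
|F| = 4.98×10⁻¹³ N.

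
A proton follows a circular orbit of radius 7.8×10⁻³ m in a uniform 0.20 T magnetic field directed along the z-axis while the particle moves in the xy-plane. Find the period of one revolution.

T ≈ 3.3×10⁻⁷ s

The cyclotron period depends only on m, q, B: T = 2πm/(|q|B).
T = 2π(1.673×10⁻²⁷)/((1.602×10⁻¹⁹)(0.20)) ≈ 3.3×10⁻⁷ s.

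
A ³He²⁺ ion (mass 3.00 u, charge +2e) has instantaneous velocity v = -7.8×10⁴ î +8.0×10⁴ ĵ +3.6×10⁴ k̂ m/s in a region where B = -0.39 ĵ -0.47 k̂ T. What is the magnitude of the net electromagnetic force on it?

|F| ≈ 1.70×10⁻¹⁴ N

v×B = (-2.36×10⁴, -3.67×10⁴, 3.04×10⁴) N/C.
F = q v×B = (3.204×10⁻¹⁹ C)·(-2.36×10⁴, -3.67×10⁴, 3.04×10⁴) = (-7.55×10⁻¹⁵, -1.17×10⁻¹⁴, 9.75×10⁻¹⁵) N.
|F| = 1.70×10⁻¹⁴ N.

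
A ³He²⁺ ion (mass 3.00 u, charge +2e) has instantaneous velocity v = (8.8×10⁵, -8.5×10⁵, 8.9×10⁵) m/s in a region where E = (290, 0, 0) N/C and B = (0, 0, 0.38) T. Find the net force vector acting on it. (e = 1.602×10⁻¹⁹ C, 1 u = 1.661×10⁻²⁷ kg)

v×B = (-3.23×10⁵, -3.34×10⁵, 0) N/C.
E + v×B = (-3.23×10⁵, -3.34×10⁵, 0) N/C.
F = q(E + v×B) = (3.204×10⁻¹⁹ C)·(-3.23×10⁵, -3.34×10⁵, 0) = (-1.03×10⁻¹³, -1.07×10⁻¹³, 0) N.

F ≈ (-1.03×10⁻¹³, -1.07×10⁻¹³, 0) N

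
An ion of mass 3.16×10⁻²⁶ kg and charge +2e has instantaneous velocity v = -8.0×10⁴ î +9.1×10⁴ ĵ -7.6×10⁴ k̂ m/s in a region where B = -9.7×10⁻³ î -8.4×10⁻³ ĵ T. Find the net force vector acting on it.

v×B = (-638, 737, 1550) N/C.
F = q v×B = (3.204×10⁻¹⁹ C)·(-638, 737, 1550) = (-2.05×10⁻¹⁶, 2.36×10⁻¹⁶, 4.98×10⁻¹⁶) N.

F ≈ (-2.05×10⁻¹⁶, 2.36×10⁻¹⁶, 4.98×10⁻¹⁶) N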